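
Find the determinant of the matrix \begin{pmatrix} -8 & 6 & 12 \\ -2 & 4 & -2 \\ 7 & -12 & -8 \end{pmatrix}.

The determinant is 220.

Expand along column 1:
  + (-8) · |4 -2; -12 -8| = (-8)·(-32 − 24) = 448
  − (-2) · |6 12; -12 -8| = −(-2)·(-48 − (-144)) = 192
  + 7 · |6 12; 4 -2| = 7·(-12 − 48) = -420
Sum: (448) + (192) + (-420) = 220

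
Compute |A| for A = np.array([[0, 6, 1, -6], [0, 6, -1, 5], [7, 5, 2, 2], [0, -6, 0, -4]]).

Expand along column 1 (it has 3 zeros):
  + (7) · M_31   where M_31 = det([6 1 -6; 6 -1 5; -6 0 -4]) = 54
det = (+1)·(7)·(54) = 378

det(A) = 378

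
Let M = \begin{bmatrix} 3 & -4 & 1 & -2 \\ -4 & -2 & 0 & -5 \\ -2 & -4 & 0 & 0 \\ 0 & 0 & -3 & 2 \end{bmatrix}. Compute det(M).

|M| = -348

Expand along row 3 (it has 2 zeros):
  + (-2) · M_31   where M_31 = det([-4 1 -2; -2 0 -5; 0 -3 2]) = 52
  − (-4) · M_32   where M_32 = det([3 1 -2; -4 0 -5; 0 -3 2]) = -61
det = (+1)·(-2)·(52) + (-1)·(-4)·(-61) = -348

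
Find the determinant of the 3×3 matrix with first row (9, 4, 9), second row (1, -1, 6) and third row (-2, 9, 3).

Expand along row 1:
  + 9 · |-1 6; 9 3| = 9·(-3 − 54) = -513
  − 4 · |1 6; -2 3| = −4·(3 − (-12)) = -60
  + 9 · |1 -1; -2 9| = 9·(9 − 2) = 63
Sum: (-513) + (-60) + (63) = -510

The determinant is -510.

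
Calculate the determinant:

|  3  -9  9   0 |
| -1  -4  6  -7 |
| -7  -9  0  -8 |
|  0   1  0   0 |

225

Expand along row 4 (it has 3 zeros):
  + (1) · M_42   where M_42 = det([3 9 0; -1 6 -7; -7 0 -8]) = 225
det = (+1)·(1)·(225) = 225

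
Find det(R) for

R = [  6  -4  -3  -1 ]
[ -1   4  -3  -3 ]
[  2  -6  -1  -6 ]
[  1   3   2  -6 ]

1513

Expand along row 1:
  + (6) · M_11   where M_11 = det([4 -3 -3; -6 -1 -6; 3 2 -6]) = 261
  − (-4) · M_12   where M_12 = det([-1 -3 -3; 2 -1 -6; 1 2 -6]) = -51
  + (-3) · M_13   where M_13 = det([-1 4 -3; 2 -6 -6; 1 3 -6]) = -66
  − (-1) · M_14   where M_14 = det([-1 4 -3; 2 -6 -1; 1 3 2]) = -47
det = (+1)·(6)·(261) + (-1)·(-4)·(-51) + (+1)·(-3)·(-66) + (-1)·(-1)·(-47) = 1513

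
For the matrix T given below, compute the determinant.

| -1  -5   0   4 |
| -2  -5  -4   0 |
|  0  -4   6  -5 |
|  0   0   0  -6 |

Expand along row 4 (it has 3 zeros):
  + (-6) · M_44   where M_44 = det([-1 -5 0; -2 -5 -4; 0 -4 6]) = -14
det = (+1)·(-6)·(-14) = 84

det(T) = 84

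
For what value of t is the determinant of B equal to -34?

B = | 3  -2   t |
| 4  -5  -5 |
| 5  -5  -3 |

-6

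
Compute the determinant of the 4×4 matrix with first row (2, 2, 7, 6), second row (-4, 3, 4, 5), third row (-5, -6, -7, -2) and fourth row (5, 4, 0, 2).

Expand along row 4 (it has 1 zero):
  − (5) · M_41   where M_41 = det([2 7 6; 3 4 5; -6 -7 -2]) = -96
  + (4) · M_42   where M_42 = det([2 7 6; -4 4 5; -5 -7 -2]) = 111
  + (2) · M_44   where M_44 = det([2 2 7; -4 3 4; -5 -6 -7]) = 183
det = (-1)·(5)·(-96) + (+1)·(4)·(111) + (+1)·(2)·(183) = 1290

The determinant is 1290.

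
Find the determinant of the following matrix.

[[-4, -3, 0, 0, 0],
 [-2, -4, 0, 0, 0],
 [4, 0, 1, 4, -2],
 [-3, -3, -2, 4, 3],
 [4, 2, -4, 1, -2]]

The matrix is block lower-triangular with a 2×2 block and a 3×3 block on the diagonal, so its determinant equals the product of the determinants of the diagonal blocks.
det of the 2×2 block = 10
det of the 3×3 block = -103
det = (10)·(-103) = -1030

The determinant is -1030.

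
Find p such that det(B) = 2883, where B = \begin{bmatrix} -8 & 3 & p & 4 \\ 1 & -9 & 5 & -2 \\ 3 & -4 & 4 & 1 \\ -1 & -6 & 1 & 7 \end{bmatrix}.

p = 5

Expanding along the row containing p, det(B) is linear in p: det(B) = (220)·p + (1783).
Set (220)·p + (1783) = 2883  ⇒  (220)·p = 1100  ⇒  p = 5.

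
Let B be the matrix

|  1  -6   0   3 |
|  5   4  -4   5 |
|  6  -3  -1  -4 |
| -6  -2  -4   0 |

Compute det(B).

The determinant is -2872.

Expand along row 1 (it has 1 zero):
  + (1) · M_11   where M_11 = det([4 -4 5; -3 -1 -4; -2 -4 0]) = -46
  − (-6) · M_12   where M_12 = det([5 -4 5; 6 -1 -4; -6 -4 0]) = -326
  − (3) · M_14   where M_14 = det([5 4 -4; 6 -3 -1; -6 -2 -4]) = 290
det = (+1)·(1)·(-46) + (-1)·(-6)·(-326) + (-1)·(3)·(290) = -2872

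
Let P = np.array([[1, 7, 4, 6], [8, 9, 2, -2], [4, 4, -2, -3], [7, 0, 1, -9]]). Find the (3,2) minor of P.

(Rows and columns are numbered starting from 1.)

Delete row 3 and column 2; the remaining 3×3 submatrix is [1 4 6; 8 2 -2; 7 1 -9].
Its determinant is 180.

The minor is 180.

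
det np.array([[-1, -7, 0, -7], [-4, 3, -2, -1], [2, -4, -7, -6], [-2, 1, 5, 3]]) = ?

Expand along row 1 (it has 1 zero):
  + (-1) · M_11   where M_11 = det([3 -2 -1; -4 -7 -6; 1 5 3]) = 28
  − (-7) · M_12   where M_12 = det([-4 -2 -1; 2 -7 -6; -2 5 3]) = -44
  − (-7) · M_14   where M_14 = det([-4 3 -2; 2 -4 -7; -2 1 5]) = 76
det = (+1)·(-1)·(28) + (-1)·(-7)·(-44) + (-1)·(-7)·(76) = 196

196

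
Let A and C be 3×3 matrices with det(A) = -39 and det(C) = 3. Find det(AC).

-117

det(AC) = det(A)·det(C) = (-39)·(3) = -117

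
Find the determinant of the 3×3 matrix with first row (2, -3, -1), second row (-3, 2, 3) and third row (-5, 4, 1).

18

Expand along row 1:
  + 2 · |2 3; 4 1| = 2·(2 − 12) = -20
  − (-3) · |-3 3; -5 1| = −(-3)·(-3 − (-15)) = 36
  + (-1) · |-3 2; -5 4| = (-1)·(-12 − (-10)) = 2
Sum: (-20) + (36) + (2) = 18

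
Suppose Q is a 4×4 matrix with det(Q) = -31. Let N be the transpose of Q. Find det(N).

det(Qᵀ) = det(Q).
det(N) = (1)·(-31) = -31

The determinant is -31.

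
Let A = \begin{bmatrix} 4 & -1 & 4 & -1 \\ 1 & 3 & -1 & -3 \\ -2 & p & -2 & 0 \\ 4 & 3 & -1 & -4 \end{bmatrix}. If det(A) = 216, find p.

Expanding along the column containing p, det(A) is linear in p: det(A) = (31)·p + (-32).
Set (31)·p + (-32) = 216  ⇒  (31)·p = 248  ⇒  p = 8.

8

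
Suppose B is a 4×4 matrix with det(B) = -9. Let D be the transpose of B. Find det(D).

-9

det(Bᵀ) = det(B).
det(D) = (1)·(-9) = -9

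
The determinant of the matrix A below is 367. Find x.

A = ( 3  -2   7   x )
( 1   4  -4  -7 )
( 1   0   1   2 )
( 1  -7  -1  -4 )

5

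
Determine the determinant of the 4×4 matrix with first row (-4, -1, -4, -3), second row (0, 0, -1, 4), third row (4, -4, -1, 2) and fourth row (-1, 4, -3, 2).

Expand along row 2 (it has 2 zeros):
  − (-1) · M_23   where M_23 = det([-4 -1 -3; 4 -4 2; -1 4 2]) = 38
  + (4) · M_24   where M_24 = det([-4 -1 -4; 4 -4 -1; -1 4 -3]) = -125
det = (-1)·(-1)·(38) + (+1)·(4)·(-125) = -462

The determinant is -462.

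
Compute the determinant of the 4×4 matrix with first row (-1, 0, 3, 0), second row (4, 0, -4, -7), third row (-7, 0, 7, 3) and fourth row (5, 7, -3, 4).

The determinant is 518.

Expand along column 2 (it has 3 zeros):
  + (7) · M_42   where M_42 = det([-1 3 0; 4 -4 -7; -7 7 3]) = 74
det = (+1)·(7)·(74) = 518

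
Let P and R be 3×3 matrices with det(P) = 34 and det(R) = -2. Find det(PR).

det(PR) = -68

det(PR) = det(P)·det(R) = (34)·(-2) = -68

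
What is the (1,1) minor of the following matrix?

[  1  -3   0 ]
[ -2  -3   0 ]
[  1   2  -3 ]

Delete row 1 and column 1; the remaining 2×2 submatrix is [-3 0; 2 -3].
Its determinant is (-3)·(-3) − 0·2 = 9.

9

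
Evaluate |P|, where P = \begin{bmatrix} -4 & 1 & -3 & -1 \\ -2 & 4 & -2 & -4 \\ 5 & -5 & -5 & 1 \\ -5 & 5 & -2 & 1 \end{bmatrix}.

652

Expand along row 1:
  + (-4) · M_11   where M_11 = det([4 -2 -4; -5 -5 1; 5 -2 1]) = -172
  − (1) · M_12   where M_12 = det([-2 -2 -4; 5 -5 1; -5 -2 1]) = 166
  + (-3) · M_13   where M_13 = det([-2 4 -4; 5 -5 1; -5 5 1]) = -20
  − (-1) · M_14   where M_14 = det([-2 4 -2; 5 -5 -5; -5 5 -2]) = 70
det = (+1)·(-4)·(-172) + (-1)·(1)·(166) + (+1)·(-3)·(-20) + (-1)·(-1)·(70) = 652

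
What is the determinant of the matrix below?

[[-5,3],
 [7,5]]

The determinant is -46.

det = (-5)·5 − 3·7 = -25 − 21 = -46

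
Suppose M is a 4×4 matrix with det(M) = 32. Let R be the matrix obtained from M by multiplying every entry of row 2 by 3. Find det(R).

Scaling one row by 3 multiplies the determinant by 3.
det(R) = (3)·(32) = 96

det(R) = 96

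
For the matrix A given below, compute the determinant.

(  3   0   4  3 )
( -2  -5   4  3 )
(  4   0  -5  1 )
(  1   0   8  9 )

940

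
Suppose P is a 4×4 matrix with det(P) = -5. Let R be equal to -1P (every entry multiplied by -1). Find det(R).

The determinant is -5.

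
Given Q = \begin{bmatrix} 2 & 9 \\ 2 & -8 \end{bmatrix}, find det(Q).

det(Q) = 2·(-8) − 9·2 = -16 − 18 = -34

-34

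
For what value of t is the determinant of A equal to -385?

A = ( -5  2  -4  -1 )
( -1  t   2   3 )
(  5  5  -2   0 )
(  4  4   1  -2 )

Expanding along the column containing t, det(A) is linear in t: det(A) = (-73)·t + (-458).
Set (-73)·t + (-458) = -385  ⇒  (-73)·t = 73  ⇒  t = -1.

t = -1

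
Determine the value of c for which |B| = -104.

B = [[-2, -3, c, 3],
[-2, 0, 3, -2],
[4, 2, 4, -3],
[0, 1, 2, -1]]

c = 5

Expanding along the column containing c, det(B) is linear in c: det(B) = (-10)·c + (-54).
Set (-10)·c + (-54) = -104  ⇒  (-10)·c = -50  ⇒  c = 5.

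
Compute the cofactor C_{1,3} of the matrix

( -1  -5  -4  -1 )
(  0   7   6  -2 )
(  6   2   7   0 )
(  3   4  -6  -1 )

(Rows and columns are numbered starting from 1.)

Delete row 1 and column 3; the remaining 3×3 submatrix is [0 7 -2; 6 2 0; 3 4 -1].
Its determinant is 6.
The cofactor carries sign (−1)^(1+3) = +1, so C_{1,3} = +(6) = 6.

The cofactor is 6.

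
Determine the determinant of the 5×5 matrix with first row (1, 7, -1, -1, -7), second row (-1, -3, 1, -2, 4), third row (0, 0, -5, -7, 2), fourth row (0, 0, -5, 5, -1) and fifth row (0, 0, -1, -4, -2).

The matrix is block upper-triangular with a 2×2 block and a 3×3 block on the diagonal, so its determinant equals the product of the determinants of the diagonal blocks.
det of the 2×2 block = 4
det of the 3×3 block = 183
det = (4)·(183) = 732

The determinant is 732.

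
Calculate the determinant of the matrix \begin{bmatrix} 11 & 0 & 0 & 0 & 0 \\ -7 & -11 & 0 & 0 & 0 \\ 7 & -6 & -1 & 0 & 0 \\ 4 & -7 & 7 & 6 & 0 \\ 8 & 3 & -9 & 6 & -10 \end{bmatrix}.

The matrix is lower triangular, so the determinant is the product of the diagonal entries:
det = (11) · (-11) · (-1) · (6) · (-10) = -7260

The determinant is -7260.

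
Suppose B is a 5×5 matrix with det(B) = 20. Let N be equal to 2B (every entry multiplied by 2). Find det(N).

For a 5×5 matrix, det(2B) = 2^5·det(B) = 32·det(B).
det(N) = (32)·(20) = 640

640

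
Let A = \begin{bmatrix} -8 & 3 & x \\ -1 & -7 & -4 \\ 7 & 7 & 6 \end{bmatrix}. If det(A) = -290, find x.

Expanding along the row containing x, det(A) is linear in x: det(A) = (42)·x + (46).
Set (42)·x + (46) = -290  ⇒  (42)·x = -336  ⇒  x = -8.

x = -8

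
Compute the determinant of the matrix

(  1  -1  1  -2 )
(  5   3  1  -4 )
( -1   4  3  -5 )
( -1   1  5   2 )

Expand along row 1:
  + (1) · M_11   where M_11 = det([3 1 -4; 4 3 -5; 1 5 2]) = 12
  − (-1) · M_12   where M_12 = det([5 1 -4; -1 3 -5; -1 5 2]) = 170
  + (1) · M_13   where M_13 = det([5 3 -4; -1 4 -5; -1 1 2]) = 74
  − (-2) · M_14   where M_14 = det([5 3 1; -1 4 3; -1 1 5]) = 94
det = (+1)·(1)·(12) + (-1)·(-1)·(170) + (+1)·(1)·(74) + (-1)·(-2)·(94) = 444

444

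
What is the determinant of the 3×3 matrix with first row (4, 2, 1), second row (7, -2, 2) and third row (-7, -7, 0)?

The determinant is -35.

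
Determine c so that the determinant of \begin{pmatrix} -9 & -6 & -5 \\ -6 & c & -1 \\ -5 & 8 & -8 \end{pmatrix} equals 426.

Expanding along the column containing c, det(A) is linear in c: det(A) = (47)·c + (426).
Set (47)·c + (426) = 426  ⇒  (47)·c = 0  ⇒  c = 0.

c = 0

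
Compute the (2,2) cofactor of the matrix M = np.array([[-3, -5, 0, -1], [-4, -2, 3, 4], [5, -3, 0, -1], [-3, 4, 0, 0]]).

Delete row 2 and column 2; the remaining 3×3 submatrix is [-3 0 -1; 5 0 -1; -3 0 0].
Its determinant is 0.
The cofactor carries sign (−1)^(2+2) = +1, so C_{2,2} = +(0) = 0.

The cofactor is 0.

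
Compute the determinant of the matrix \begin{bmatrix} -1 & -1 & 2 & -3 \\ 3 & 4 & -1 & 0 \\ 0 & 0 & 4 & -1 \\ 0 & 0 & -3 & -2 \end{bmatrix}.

11

The matrix is block upper-triangular with a 2×2 block and a 2×2 block on the diagonal, so its determinant equals the product of the determinants of the diagonal blocks.
det of the 2×2 block = -1
det of the 2×2 block = -11
det = (-1)·(-11) = 11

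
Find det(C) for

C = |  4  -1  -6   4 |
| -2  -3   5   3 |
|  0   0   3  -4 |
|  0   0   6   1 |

|C| = -378

C is block upper-triangular with a 2×2 block and a 2×2 block on the diagonal, so its determinant equals the product of the determinants of the diagonal blocks.
det of the 2×2 block = -14
det of the 2×2 block = 27
det = (-14)·(27) = -378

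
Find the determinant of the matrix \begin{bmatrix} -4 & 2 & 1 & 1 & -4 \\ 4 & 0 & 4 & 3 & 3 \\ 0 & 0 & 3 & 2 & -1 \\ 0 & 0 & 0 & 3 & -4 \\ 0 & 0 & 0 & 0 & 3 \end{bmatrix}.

-216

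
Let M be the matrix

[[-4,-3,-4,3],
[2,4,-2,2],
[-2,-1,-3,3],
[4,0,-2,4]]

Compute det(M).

Expand along row 4 (it has 1 zero):
  − (4) · M_41   where M_41 = det([-3 -4 3; 4 -2 2; -1 -3 3]) = 14
  − (-2) · M_43   where M_43 = det([-4 -3 3; 2 4 2; -2 -1 3]) = -8
  + (4) · M_44   where M_44 = det([-4 -3 -4; 2 4 -2; -2 -1 -3]) = 2
det = (-1)·(4)·(14) + (-1)·(-2)·(-8) + (+1)·(4)·(2) = -64

det(M) = -64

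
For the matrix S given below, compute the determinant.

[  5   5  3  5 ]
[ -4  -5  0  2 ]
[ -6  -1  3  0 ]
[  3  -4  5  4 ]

det(S) = 1365

Expand along row 2 (it has 1 zero):
  − (-4) · M_21   where M_21 = det([5 3 5; -1 3 0; -4 5 4]) = 107
  + (-5) · M_22   where M_22 = det([5 3 5; -6 3 0; 3 5 4]) = -63
  + (2) · M_24   where M_24 = det([5 5 3; -6 -1 3; 3 -4 5]) = 311
det = (-1)·(-4)·(107) + (+1)·(-5)·(-63) + (+1)·(2)·(311) = 1365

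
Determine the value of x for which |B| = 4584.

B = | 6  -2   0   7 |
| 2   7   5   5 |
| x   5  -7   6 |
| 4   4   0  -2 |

x = 1

Expanding along the row containing x, det(B) is linear in x: det(B) = (-120)·x + (4704).
Set (-120)·x + (4704) = 4584  ⇒  (-120)·x = -120  ⇒  x = 1.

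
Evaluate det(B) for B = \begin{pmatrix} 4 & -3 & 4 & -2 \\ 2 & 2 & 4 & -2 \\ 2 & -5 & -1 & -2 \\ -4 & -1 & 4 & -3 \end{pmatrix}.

Expand along row 1:
  + (4) · M_11   where M_11 = det([2 4 -2; -5 -1 -2; -1 4 -3]) = 12
  − (-3) · M_12   where M_12 = det([2 4 -2; 2 -1 -2; -4 4 -3]) = 70
  + (4) · M_13   where M_13 = det([2 2 -2; 2 -5 -2; -4 -1 -3]) = 98
  − (-2) · M_14   where M_14 = det([2 2 4; 2 -5 -1; -4 -1 4]) = -138
det = (+1)·(4)·(12) + (-1)·(-3)·(70) + (+1)·(4)·(98) + (-1)·(-2)·(-138) = 374

374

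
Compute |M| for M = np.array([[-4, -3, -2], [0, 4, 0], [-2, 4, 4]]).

Expand along row 2:
  + 4 · |-4 -2; -2 4| = 4·(-16 − 4) = -80

-80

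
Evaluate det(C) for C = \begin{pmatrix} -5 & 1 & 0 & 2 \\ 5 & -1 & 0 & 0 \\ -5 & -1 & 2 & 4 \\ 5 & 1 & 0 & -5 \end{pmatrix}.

Expand along column 3 (it has 3 zeros):
  + (2) · M_33   where M_33 = det([-5 1 2; 5 -1 0; 5 1 -5]) = 20
det = (+1)·(2)·(20) = 40

40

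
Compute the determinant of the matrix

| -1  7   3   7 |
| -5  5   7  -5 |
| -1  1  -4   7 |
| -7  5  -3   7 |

Expand along row 1:
  + (-1) · M_11   where M_11 = det([5 7 -5; 1 -4 7; 5 -3 7]) = 76
  − (7) · M_12   where M_12 = det([-5 7 -5; -1 -4 7; -7 -3 7]) = -134
  + (3) · M_13   where M_13 = det([-5 5 -5; -1 1 7; -7 5 7]) = -80
  − (7) · M_14   where M_14 = det([-5 5 7; -1 1 -4; -7 5 -3]) = 54
det = (+1)·(-1)·(76) + (-1)·(7)·(-134) + (+1)·(3)·(-80) + (-1)·(7)·(54) = 244

244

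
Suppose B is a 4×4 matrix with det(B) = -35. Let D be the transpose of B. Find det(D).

det(Bᵀ) = det(B).
det(D) = (1)·(-35) = -35

-35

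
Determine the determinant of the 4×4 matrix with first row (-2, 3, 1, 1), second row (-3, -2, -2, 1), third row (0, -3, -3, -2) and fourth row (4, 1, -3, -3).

Expand along row 3 (it has 1 zero):
  − (-3) · M_32   where M_32 = det([-2 1 1; -3 -2 1; 4 -3 -3]) = -6
  + (-3) · M_33   where M_33 = det([-2 3 1; -3 -2 1; 4 1 -3]) = -20
  − (-2) · M_34   where M_34 = det([-2 3 1; -3 -2 -2; 4 1 -3]) = -62
det = (-1)·(-3)·(-6) + (+1)·(-3)·(-20) + (-1)·(-2)·(-62) = -82

The determinant is -82.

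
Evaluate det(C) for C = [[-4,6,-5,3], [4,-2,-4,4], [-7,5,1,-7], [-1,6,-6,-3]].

|C| = -714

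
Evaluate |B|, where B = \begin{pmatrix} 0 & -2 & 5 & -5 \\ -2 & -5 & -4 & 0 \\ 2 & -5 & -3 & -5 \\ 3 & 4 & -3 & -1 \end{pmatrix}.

-428

Expand along row 1 (it has 1 zero):
  − (-2) · M_12   where M_12 = det([-2 -4 0; 2 -3 -5; 3 -3 -1]) = 76
  + (5) · M_13   where M_13 = det([-2 -5 0; 2 -5 -5; 3 4 -1]) = 15
  − (-5) · M_14   where M_14 = det([-2 -5 -4; 2 -5 -3; 3 4 -3]) = -131
det = (-1)·(-2)·(76) + (+1)·(5)·(15) + (-1)·(-5)·(-131) = -428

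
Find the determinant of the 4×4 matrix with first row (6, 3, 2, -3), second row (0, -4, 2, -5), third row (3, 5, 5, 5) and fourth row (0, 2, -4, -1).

Expand along column 1 (it has 2 zeros):
  + (6) · M_11   where M_11 = det([-4 2 -5; 5 5 5; 2 -4 -1]) = 120
  + (3) · M_31   where M_31 = det([3 2 -3; -4 2 -5; 2 -4 -1]) = -130
det = (+1)·(6)·(120) + (+1)·(3)·(-130) = 330

The determinant is 330.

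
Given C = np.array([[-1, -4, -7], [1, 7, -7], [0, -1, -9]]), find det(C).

Expand along row 3:
  − (-1) · |-1 -7; 1 -7| = −(-1)·(7 − (-7)) = 14
  + (-9) · |-1 -4; 1 7| = (-9)·(-7 − (-4)) = 27
Sum: (14) + (27) = 41

det(C) = 41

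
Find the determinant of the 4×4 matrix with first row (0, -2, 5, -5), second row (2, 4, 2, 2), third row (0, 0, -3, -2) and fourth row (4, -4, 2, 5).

-628

Expand along row 3 (it has 2 zeros):
  + (-3) · M_33   where M_33 = det([0 -2 -5; 2 4 2; 4 -4 5]) = 124
  − (-2) · M_34   where M_34 = det([0 -2 5; 2 4 2; 4 -4 2]) = -128
det = (+1)·(-3)·(124) + (-1)·(-2)·(-128) = -628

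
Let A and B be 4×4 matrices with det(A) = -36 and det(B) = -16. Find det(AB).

det(AB) = det(A)·det(B) = (-36)·(-16) = 576

det(AB) = 576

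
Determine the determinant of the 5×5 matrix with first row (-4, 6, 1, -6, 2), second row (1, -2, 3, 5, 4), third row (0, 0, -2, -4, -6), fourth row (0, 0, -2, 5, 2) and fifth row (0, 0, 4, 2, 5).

60

The matrix is block upper-triangular with a 2×2 block and a 3×3 block on the diagonal, so its determinant equals the product of the determinants of the diagonal blocks.
det of the 2×2 block = 2
det of the 3×3 block = 30
det = (2)·(30) = 60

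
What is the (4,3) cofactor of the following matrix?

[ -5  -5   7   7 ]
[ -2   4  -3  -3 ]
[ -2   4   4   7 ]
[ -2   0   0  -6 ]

300

Delete row 4 and column 3; the remaining 3×3 submatrix is [-5 -5 7; -2 4 -3; -2 4 7].
Its determinant is -300.
The cofactor carries sign (−1)^(4+3) = −1, so C_{4,3} = −(-300) = 300.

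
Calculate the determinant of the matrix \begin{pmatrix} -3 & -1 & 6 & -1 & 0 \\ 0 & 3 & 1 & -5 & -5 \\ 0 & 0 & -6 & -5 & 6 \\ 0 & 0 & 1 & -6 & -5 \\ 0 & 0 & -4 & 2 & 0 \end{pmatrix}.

2628

The matrix is block upper-triangular with a 2×2 block and a 3×3 block on the diagonal, so its determinant equals the product of the determinants of the diagonal blocks.
det of the 2×2 block = -9
det of the 3×3 block = -292
det = (-9)·(-292) = 2628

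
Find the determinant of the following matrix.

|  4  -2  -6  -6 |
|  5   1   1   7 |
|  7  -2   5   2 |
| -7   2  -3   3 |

Expand along row 1:
  + (4) · M_11   where M_11 = det([1 1 7; -2 5 2; 2 -3 3]) = 3
  − (-2) · M_12   where M_12 = det([5 1 7; 7 5 2; -7 -3 3]) = 168
  + (-6) · M_13   where M_13 = det([5 1 7; 7 -2 2; -7 2 3]) = -85
  − (-6) · M_14   where M_14 = det([5 1 1; 7 -2 5; -7 2 -3]) = -34
det = (+1)·(4)·(3) + (-1)·(-2)·(168) + (+1)·(-6)·(-85) + (-1)·(-6)·(-34) = 654

654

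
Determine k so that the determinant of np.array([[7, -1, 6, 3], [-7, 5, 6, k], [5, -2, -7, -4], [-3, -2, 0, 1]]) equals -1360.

k = 9

Expanding along the row containing k, det(B) is linear in k: det(B) = (-215)·k + (575).
Set (-215)·k + (575) = -1360  ⇒  (-215)·k = -1935  ⇒  k = 9.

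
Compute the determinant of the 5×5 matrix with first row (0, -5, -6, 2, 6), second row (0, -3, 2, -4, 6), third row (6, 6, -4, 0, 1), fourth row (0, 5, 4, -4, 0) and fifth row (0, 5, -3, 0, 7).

Expand along column 1 (it has 4 zeros):
  + (6) · M_31   where M_31 = det([-5 -6 2 6; -3 2 -4 6; 5 4 -4 0; 5 -3 0 7]) = 600
det = (+1)·(6)·(600) = 3600

3600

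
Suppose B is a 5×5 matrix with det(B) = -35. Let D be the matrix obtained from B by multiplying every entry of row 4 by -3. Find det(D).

Scaling one row by -3 multiplies the determinant by -3.
det(D) = (-3)·(-35) = 105

det(D) = 105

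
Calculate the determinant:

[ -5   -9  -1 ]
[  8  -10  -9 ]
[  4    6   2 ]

Expand along row 1:
  + (-5) · |-10 -9; 6 2| = (-5)·(-20 − (-54)) = -170
  − (-9) · |8 -9; 4 2| = −(-9)·(16 − (-36)) = 468
  + (-1) · |8 -10; 4 6| = (-1)·(48 − (-40)) = -88
Sum: (-170) + (468) + (-88) = 210

210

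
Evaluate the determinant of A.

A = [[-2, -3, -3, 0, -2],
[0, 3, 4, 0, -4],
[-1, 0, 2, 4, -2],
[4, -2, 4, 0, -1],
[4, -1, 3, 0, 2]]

Expand along column 4 (it has 4 zeros):
  − (4) · M_34   where M_34 = det([-2 -3 -3 -2; 0 3 4 -4; 4 -2 4 -1; 4 -1 3 2]) = -6
det = (-1)·(4)·(-6) = 24

det(A) = 24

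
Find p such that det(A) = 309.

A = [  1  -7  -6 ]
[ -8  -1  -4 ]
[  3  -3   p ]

-7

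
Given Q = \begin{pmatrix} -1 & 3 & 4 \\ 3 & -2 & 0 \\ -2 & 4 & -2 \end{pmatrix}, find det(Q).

|Q| = 46

Expand along row 2:
  − 3 · |3 4; 4 -2| = −3·(-6 − 16) = 66
  + (-2) · |-1 4; -2 -2| = (-2)·(2 − (-8)) = -20
Sum: (66) + (-20) = 46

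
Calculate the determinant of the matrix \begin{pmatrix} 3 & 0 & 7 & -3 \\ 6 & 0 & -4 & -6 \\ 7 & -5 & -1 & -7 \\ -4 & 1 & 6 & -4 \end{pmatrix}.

Expand along column 2 (it has 2 zeros):
  − (-5) · M_32   where M_32 = det([3 7 -3; 6 -4 -6; -4 6 -4]) = 432
  + (1) · M_42   where M_42 = det([3 7 -3; 6 -4 -6; 7 -1 -7]) = 0
det = (-1)·(-5)·(432) + (+1)·(1)·(0) = 2160

2160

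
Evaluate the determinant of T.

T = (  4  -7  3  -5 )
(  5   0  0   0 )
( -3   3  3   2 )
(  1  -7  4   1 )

The determinant is 905.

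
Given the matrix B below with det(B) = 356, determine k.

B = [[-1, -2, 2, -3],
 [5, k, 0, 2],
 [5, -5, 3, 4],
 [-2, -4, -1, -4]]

-1

Expanding along the column containing k, det(B) is linear in k: det(B) = (29)·k + (385).
Set (29)·k + (385) = 356  ⇒  (29)·k = -29  ⇒  k = -1.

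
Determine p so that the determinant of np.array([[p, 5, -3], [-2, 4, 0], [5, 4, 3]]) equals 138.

Expanding along the row containing p, det(M) is linear in p: det(M) = (12)·p + (114).
Set (12)·p + (114) = 138  ⇒  (12)·p = 24  ⇒  p = 2.

p = 2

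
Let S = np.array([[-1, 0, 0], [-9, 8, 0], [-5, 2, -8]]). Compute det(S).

S is lower triangular, so det(S) is the product of the diagonal entries:
det = (-1) · (8) · (-8) = 64

det(S) = 64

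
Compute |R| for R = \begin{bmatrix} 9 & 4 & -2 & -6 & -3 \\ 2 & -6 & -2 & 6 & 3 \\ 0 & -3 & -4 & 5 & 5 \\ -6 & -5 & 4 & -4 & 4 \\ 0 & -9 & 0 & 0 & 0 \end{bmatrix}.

|R| = 11916

Expand along row 5 (it has 4 zeros):
  − (-9) · M_52   where M_52 = det([9 -2 -6 -3; 2 -2 6 3; 0 -4 5 5; -6 4 -4 4]) = 1324
det = (-1)·(-9)·(1324) = 11916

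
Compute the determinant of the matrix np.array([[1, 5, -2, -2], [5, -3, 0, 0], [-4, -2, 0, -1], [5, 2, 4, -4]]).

Expand along row 2 (it has 2 zeros):
  − (5) · M_21   where M_21 = det([5 -2 -2; -2 0 -1; 2 4 -4]) = 56
  + (-3) · M_22   where M_22 = det([1 -2 -2; -4 0 -1; 5 4 -4]) = 78
det = (-1)·(5)·(56) + (+1)·(-3)·(78) = -514

-514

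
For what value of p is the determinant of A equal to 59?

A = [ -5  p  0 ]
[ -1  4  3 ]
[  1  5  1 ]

Expanding along the column containing p, det(A) is linear in p: det(A) = (4)·p + (55).
Set (4)·p + (55) = 59  ⇒  (4)·p = 4  ⇒  p = 1.

1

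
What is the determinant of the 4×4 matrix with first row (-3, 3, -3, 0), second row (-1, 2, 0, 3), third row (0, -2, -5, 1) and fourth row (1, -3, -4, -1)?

Expand along row 1 (it has 1 zero):
  + (-3) · M_11   where M_11 = det([2 0 3; -2 -5 1; -3 -4 -1]) = -3
  − (3) · M_12   where M_12 = det([-1 0 3; 0 -5 1; 1 -4 -1]) = 6
  + (-3) · M_13   where M_13 = det([-1 2 3; 0 -2 1; 1 -3 -1]) = 3
det = (+1)·(-3)·(-3) + (-1)·(3)·(6) + (+1)·(-3)·(3) = -18

The determinant is -18.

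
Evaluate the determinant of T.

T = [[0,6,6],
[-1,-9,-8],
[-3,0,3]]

det(T) = 0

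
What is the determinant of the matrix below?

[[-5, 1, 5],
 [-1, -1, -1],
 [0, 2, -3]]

-38

Expand along column 1:
  + (-5) · |-1 -1; 2 -3| = (-5)·(3 − (-2)) = -25
  − (-1) · |1 5; 2 -3| = −(-1)·(-3 − 10) = -13
Sum: (-25) + (-13) = -38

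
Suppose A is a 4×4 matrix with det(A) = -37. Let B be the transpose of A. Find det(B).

The determinant is -37.

det(Aᵀ) = det(A).
det(B) = (1)·(-37) = -37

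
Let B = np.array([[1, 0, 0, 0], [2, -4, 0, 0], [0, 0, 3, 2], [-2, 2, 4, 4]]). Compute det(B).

B is block lower-triangular with a 2×2 block and a 2×2 block on the diagonal, so its determinant equals the product of the determinants of the diagonal blocks.
det of the 2×2 block = -4
det of the 2×2 block = 4
det = (-4)·(4) = -16

det(B) = -16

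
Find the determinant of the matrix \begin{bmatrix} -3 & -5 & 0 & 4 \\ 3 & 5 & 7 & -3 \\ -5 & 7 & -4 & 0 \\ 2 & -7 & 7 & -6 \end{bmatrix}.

Expand along row 1 (it has 1 zero):
  + (-3) · M_11   where M_11 = det([5 7 -3; 7 -4 0; -7 7 -6]) = 351
  − (-5) · M_12   where M_12 = det([3 7 -3; -5 -4 0; 2 7 -6]) = -57
  − (4) · M_14   where M_14 = det([3 5 7; -5 7 -4; 2 -7 7]) = 345
det = (+1)·(-3)·(351) + (-1)·(-5)·(-57) + (-1)·(4)·(345) = -2718

-2718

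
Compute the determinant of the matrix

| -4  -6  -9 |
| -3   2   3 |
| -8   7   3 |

195

Expand along row 1:
  + (-4) · |2 3; 7 3| = (-4)·(6 − 21) = 60
  − (-6) · |-3 3; -8 3| = −(-6)·(-9 − (-24)) = 90
  + (-9) · |-3 2; -8 7| = (-9)·(-21 − (-16)) = 45
Sum: (60) + (90) + (45) = 195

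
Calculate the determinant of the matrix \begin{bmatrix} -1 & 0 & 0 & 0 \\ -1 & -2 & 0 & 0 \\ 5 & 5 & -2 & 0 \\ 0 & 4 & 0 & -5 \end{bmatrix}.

20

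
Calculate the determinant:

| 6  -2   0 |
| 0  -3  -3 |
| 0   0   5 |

-90

The matrix is upper triangular, so the determinant is the product of the diagonal entries:
det = (6) · (-3) · (5) = -90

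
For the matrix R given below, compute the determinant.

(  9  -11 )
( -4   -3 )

det(R) = 9·(-3) − (-11)·(-4) = -27 − 44 = -71

|R| = -71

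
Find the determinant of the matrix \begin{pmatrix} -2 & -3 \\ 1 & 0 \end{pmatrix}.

det = (-2)·0 − (-3)·1 = 0 − (-3) = 3

The determinant is 3.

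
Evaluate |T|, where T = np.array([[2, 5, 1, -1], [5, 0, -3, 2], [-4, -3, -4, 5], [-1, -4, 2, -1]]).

Expand along row 2 (it has 1 zero):
  − (5) · M_21   where M_21 = det([5 1 -1; -3 -4 5; -4 2 -1]) = -31
  − (-3) · M_23   where M_23 = det([2 5 -1; -4 -3 5; -1 -4 -1]) = -12
  + (2) · M_24   where M_24 = det([2 5 1; -4 -3 -4; -1 -4 2]) = 29
det = (-1)·(5)·(-31) + (-1)·(-3)·(-12) + (+1)·(2)·(29) = 177

The determinant is 177.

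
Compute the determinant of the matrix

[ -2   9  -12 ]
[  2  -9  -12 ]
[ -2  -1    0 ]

480

Expand along row 3:
  + (-2) · |9 -12; -9 -12| = (-2)·(-108 − 108) = 432
  − (-1) · |-2 -12; 2 -12| = −(-1)·(24 − (-24)) = 48
Sum: (432) + (48) = 480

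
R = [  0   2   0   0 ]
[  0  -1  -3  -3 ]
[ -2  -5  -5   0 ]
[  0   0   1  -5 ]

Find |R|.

Expand along row 1 (it has 3 zeros):
  − (2) · M_12   where M_12 = det([0 -3 -3; -2 -5 0; 0 1 -5]) = 36
det = (-1)·(2)·(36) = -72

det(R) = -72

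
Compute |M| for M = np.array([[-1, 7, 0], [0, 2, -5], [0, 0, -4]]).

8

M is upper triangular, so det(M) is the product of the diagonal entries:
det = (-1) · (2) · (-4) = 8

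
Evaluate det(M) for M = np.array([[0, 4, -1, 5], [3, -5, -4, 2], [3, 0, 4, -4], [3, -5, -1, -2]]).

Expand along row 1 (it has 1 zero):
  − (4) · M_12   where M_12 = det([3 -4 2; 3 4 -4; 3 -1 -2]) = -42
  + (-1) · M_13   where M_13 = det([3 -5 2; 3 0 -4; 3 -5 -2]) = -60
  − (5) · M_14   where M_14 = det([3 -5 -4; 3 0 4; 3 -5 -1]) = 45
det = (-1)·(4)·(-42) + (+1)·(-1)·(-60) + (-1)·(5)·(45) = 3

|M| = 3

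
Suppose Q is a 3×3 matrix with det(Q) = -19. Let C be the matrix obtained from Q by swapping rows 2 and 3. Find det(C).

19

Swapping two rows multiplies the determinant by −1.
det(C) = (-1)·(-19) = 19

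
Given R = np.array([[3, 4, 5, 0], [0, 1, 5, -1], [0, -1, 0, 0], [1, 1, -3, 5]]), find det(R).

Expand along row 3 (it has 3 zeros):
  − (-1) · M_32   where M_32 = det([3 5 0; 0 5 -1; 1 -3 5]) = 61
det = (-1)·(-1)·(61) = 61

|R| = 61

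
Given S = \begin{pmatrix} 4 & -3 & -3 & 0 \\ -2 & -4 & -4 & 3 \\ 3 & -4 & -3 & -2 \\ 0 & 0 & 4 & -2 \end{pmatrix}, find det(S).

Expand along row 4 (it has 2 zeros):
  − (4) · M_43   where M_43 = det([4 -3 0; -2 -4 3; 3 -4 -2]) = 65
  + (-2) · M_44   where M_44 = det([4 -3 -3; -2 -4 -4; 3 -4 -3]) = -22
det = (-1)·(4)·(65) + (+1)·(-2)·(-22) = -216

|S| = -216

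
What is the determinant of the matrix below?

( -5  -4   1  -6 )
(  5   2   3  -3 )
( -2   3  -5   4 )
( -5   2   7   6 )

The determinant is 2004.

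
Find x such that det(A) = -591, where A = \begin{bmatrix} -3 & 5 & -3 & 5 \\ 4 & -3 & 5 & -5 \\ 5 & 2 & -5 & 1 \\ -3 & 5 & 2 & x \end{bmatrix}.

Expanding along the row containing x, det(A) is linear in x: det(A) = (141)·x + (-450).
Set (141)·x + (-450) = -591  ⇒  (141)·x = -141  ⇒  x = -1.

x = -1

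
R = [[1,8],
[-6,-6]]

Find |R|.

42

det(R) = 1·(-6) − 8·(-6) = -6 − (-48) = 42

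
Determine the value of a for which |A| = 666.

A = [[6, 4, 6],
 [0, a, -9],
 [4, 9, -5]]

Expanding along the row containing a, det(A) is linear in a: det(A) = (-54)·a + (342).
Set (-54)·a + (342) = 666  ⇒  (-54)·a = 324  ⇒  a = -6.

a = -6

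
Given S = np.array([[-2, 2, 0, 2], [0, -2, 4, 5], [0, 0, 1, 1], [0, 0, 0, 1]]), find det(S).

S is upper triangular, so det(S) is the product of the diagonal entries:
det = (-2) · (-2) · (1) · (1) = 4

|S| = 4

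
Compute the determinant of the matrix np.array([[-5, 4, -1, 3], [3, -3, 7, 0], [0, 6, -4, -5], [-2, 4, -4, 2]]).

Expand along row 2 (it has 1 zero):
  − (3) · M_21   where M_21 = det([4 -1 3; 6 -4 -5; 4 -4 2]) = -104
  + (-3) · M_22   where M_22 = det([-5 -1 3; 0 -4 -5; -2 -4 2]) = 106
  − (7) · M_23   where M_23 = det([-5 4 3; 0 6 -5; -2 4 2]) = -84
det = (-1)·(3)·(-104) + (+1)·(-3)·(106) + (-1)·(7)·(-84) = 582

582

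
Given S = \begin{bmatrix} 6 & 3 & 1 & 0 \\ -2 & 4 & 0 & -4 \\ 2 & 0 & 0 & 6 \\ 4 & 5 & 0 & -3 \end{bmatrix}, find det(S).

Expand along column 3 (it has 3 zeros):
  + (1) · M_13   where M_13 = det([-2 4 -4; 2 0 6; 4 5 -3]) = 140
det = (+1)·(1)·(140) = 140

140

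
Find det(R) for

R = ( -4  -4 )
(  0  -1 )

det(R) = (-4)·(-1) − (-4)·0 = 4 − 0 = 4

The determinant is 4.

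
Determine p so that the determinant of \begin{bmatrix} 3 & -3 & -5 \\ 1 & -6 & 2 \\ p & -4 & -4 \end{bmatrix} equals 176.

Expanding along the column containing p, det(M) is linear in p: det(M) = (-36)·p + (104).
Set (-36)·p + (104) = 176  ⇒  (-36)·p = 72  ⇒  p = -2.

p = -2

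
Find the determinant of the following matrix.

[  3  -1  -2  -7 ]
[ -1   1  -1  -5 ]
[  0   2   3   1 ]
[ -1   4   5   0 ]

Expand along row 3 (it has 1 zero):
  − (2) · M_32   where M_32 = det([3 -2 -7; -1 -1 -5; -1 5 0]) = 107
  + (3) · M_33   where M_33 = det([3 -1 -7; -1 1 -5; -1 4 0]) = 76
  − (1) · M_34   where M_34 = det([3 -1 -2; -1 1 -1; -1 4 5]) = 27
det = (-1)·(2)·(107) + (+1)·(3)·(76) + (-1)·(1)·(27) = -13

-13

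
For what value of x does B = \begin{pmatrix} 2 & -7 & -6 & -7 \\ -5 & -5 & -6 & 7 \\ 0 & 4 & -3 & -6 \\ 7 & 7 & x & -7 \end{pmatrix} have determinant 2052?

Expanding along the row containing x, det(B) is linear in x: det(B) = (-354)·x + (3822).
Set (-354)·x + (3822) = 2052  ⇒  (-354)·x = -1770  ⇒  x = 5.

5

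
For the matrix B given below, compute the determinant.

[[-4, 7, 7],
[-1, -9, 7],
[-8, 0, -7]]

-1197

Expand along row 3:
  + (-8) · |7 7; -9 7| = (-8)·(49 − (-63)) = -896
  + (-7) · |-4 7; -1 -9| = (-7)·(36 − (-7)) = -301
Sum: (-896) + (-301) = -1197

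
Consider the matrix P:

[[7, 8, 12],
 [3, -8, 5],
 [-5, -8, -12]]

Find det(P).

Expand along column 1:
  + 7 · |-8 5; -8 -12| = 7·(96 − (-40)) = 952
  − 3 · |8 12; -8 -12| = −3·(-96 − (-96)) = 0
  + (-5) · |8 12; -8 5| = (-5)·(40 − (-96)) = -680
Sum: (952) + (0) + (-680) = 272

272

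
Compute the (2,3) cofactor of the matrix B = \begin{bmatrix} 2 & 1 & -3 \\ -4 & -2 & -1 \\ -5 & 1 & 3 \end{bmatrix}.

-7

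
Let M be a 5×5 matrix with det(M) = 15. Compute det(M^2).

det(M^2) = (det M)^2 = (15)^2 = 225

The determinant is 225.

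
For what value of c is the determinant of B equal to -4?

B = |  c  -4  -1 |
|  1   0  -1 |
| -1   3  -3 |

Expanding along the row containing c, det(B) is linear in c: det(B) = (3)·c + (-19).
Set (3)·c + (-19) = -4  ⇒  (3)·c = 15  ⇒  c = 5.

c = 5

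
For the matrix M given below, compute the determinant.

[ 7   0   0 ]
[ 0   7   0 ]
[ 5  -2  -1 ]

M is lower triangular, so det(M) is the product of the diagonal entries:
det = (7) · (7) · (-1) = -49

det(M) = -49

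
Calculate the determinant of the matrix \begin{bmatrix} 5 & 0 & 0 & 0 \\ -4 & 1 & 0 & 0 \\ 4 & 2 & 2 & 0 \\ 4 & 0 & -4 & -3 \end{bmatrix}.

The matrix is lower triangular, so the determinant is the product of the diagonal entries:
det = (5) · (1) · (2) · (-3) = -30

-30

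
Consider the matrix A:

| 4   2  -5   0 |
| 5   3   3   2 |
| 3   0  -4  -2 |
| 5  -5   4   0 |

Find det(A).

The determinant is 458.

Expand along column 4 (it has 2 zeros):
  + (2) · M_24   where M_24 = det([4 2 -5; 3 0 -4; 5 -5 4]) = -69
  − (-2) · M_34   where M_34 = det([4 2 -5; 5 3 3; 5 -5 4]) = 298
det = (+1)·(2)·(-69) + (-1)·(-2)·(298) = 458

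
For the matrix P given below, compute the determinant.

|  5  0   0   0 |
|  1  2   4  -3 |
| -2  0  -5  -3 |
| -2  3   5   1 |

-305

Expand along row 1 (it has 3 zeros):
  + (5) · M_11   where M_11 = det([2 4 -3; 0 -5 -3; 3 5 1]) = -61
det = (+1)·(5)·(-61) = -305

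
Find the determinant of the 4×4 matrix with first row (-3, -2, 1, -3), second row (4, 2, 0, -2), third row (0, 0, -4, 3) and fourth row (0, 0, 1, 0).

-6

The matrix is block upper-triangular with a 2×2 block and a 2×2 block on the diagonal, so its determinant equals the product of the determinants of the diagonal blocks.
det of the 2×2 block = 2
det of the 2×2 block = -3
det = (2)·(-3) = -6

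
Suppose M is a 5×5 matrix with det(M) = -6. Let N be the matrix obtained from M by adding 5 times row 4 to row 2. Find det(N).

-6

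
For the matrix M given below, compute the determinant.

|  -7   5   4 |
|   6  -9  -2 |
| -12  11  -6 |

The determinant is -400.

Expand along column 1:
  + (-7) · |-9 -2; 11 -6| = (-7)·(54 − (-22)) = -532
  − 6 · |5 4; 11 -6| = −6·(-30 − 44) = 444
  + (-12) · |5 4; -9 -2| = (-12)·(-10 − (-36)) = -312
Sum: (-532) + (444) + (-312) = -400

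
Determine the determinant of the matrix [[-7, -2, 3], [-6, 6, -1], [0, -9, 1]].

The determinant is 171.

Expand along column 1:
  + (-7) · |6 -1; -9 1| = (-7)·(6 − 9) = 21
  − (-6) · |-2 3; -9 1| = −(-6)·(-2 − (-27)) = 150
Sum: (21) + (150) = 171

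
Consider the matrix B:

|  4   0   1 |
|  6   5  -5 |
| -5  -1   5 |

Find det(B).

Expand along column 2:
  + 5 · |4 1; -5 5| = 5·(20 − (-5)) = 125
  − (-1) · |4 1; 6 -5| = −(-1)·(-20 − 6) = -26
Sum: (125) + (-26) = 99

The determinant is 99.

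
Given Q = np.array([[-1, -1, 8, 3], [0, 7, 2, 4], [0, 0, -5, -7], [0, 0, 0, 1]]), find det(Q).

Q is upper triangular, so det(Q) is the product of the diagonal entries:
det = (-1) · (7) · (-5) · (1) = 35

det(Q) = 35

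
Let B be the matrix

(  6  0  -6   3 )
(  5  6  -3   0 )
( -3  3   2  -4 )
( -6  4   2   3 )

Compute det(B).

det(B) = -792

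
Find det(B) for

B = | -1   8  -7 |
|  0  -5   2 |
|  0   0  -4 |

B is upper triangular, so det(B) is the product of the diagonal entries:
det = (-1) · (-5) · (-4) = -20

-20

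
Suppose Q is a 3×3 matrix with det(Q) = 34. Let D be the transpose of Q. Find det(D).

det(D) = 34

det(Qᵀ) = det(Q).
det(D) = (1)·(34) = 34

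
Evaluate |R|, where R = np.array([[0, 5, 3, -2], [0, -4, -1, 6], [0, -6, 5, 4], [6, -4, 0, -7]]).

Expand along column 1 (it has 3 zeros):
  − (6) · M_41   where M_41 = det([5 3 -2; -4 -1 6; -6 5 4]) = -178
det = (-1)·(6)·(-178) = 1068

det(R) = 1068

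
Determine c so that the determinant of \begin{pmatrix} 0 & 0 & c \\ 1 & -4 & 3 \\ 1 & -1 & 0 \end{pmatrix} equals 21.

Expanding along the row containing c, det(B) is linear in c: det(B) = (3)·c + (0).
Set (3)·c + (0) = 21  ⇒  (3)·c = 21  ⇒  c = 7.

c = 7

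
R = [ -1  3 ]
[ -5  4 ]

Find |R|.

11

det(R) = (-1)·4 − 3·(-5) = -4 − (-15) = 11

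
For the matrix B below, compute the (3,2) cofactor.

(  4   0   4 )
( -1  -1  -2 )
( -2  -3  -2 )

Delete row 3 and column 2; the remaining 2×2 submatrix is [4 4; -1 -2].
Its determinant is 4·(-2) − 4·(-1) = -4.
The cofactor carries sign (−1)^(3+2) = −1, so C_{3,2} = −(-4) = 4.

The cofactor is 4.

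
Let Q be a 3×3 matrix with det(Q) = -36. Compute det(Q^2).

det(Q^2) = (det Q)^2 = (-36)^2 = 1296

1296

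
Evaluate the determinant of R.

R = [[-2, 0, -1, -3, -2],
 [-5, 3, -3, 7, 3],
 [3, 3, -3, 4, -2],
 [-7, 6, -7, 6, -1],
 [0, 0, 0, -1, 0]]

-45

Expand along row 5 (it has 4 zeros):
  − (-1) · M_54   where M_54 = det([-2 0 -1 -2; -5 3 -3 3; 3 3 -3 -2; -7 6 -7 -1]) = -45
det = (-1)·(-1)·(-45) = -45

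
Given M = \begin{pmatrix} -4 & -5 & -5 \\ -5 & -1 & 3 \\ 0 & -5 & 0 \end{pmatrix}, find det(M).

|M| = -185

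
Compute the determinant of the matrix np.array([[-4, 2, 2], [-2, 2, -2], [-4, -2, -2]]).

64

Expand along row 1:
  + (-4) · |2 -2; -2 -2| = (-4)·(-4 − 4) = 32
  − 2 · |-2 -2; -4 -2| = −2·(4 − 8) = 8
  + 2 · |-2 2; -4 -2| = 2·(4 − (-8)) = 24
Sum: (32) + (8) + (24) = 64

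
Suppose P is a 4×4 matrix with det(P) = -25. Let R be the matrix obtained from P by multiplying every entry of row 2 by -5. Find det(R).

|R| = 125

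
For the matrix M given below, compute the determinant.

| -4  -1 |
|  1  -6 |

det(M) = (-4)·(-6) − (-1)·1 = 24 − (-1) = 25

25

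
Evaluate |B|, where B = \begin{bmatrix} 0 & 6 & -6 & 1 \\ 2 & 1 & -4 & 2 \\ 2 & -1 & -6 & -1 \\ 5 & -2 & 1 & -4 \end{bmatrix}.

Expand along row 1 (it has 1 zero):
  − (6) · M_12   where M_12 = det([2 -4 2; 2 -6 -1; 5 1 -4]) = 102
  + (-6) · M_13   where M_13 = det([2 1 2; 2 -1 -1; 5 -2 -4]) = 9
  − (1) · M_14   where M_14 = det([2 1 -4; 2 -1 -6; 5 -2 1]) = -62
det = (-1)·(6)·(102) + (+1)·(-6)·(9) + (-1)·(1)·(-62) = -604

det(B) = -604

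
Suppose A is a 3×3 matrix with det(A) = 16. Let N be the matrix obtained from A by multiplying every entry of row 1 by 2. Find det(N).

Scaling one row by 2 multiplies the determinant by 2.
det(N) = (2)·(16) = 32

det(N) = 32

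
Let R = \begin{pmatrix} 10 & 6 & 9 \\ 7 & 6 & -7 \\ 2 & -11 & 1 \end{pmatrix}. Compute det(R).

Expand along column 1:
  + 10 · |6 -7; -11 1| = 10·(6 − 77) = -710
  − 7 · |6 9; -11 1| = −7·(6 − (-99)) = -735
  + 2 · |6 9; 6 -7| = 2·(-42 − 54) = -192
Sum: (-710) + (-735) + (-192) = -1637

det(R) = -1637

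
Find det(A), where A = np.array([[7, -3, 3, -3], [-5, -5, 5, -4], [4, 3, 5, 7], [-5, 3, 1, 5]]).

84

Expand along row 1:
  + (7) · M_11   where M_11 = det([-5 5 -4; 3 5 7; 3 1 5]) = -12
  − (-3) · M_12   where M_12 = det([-5 5 -4; 4 5 7; -5 1 5]) = -481
  + (3) · M_13   where M_13 = det([-5 -5 -4; 4 3 7; -5 3 5]) = 197
  − (-3) · M_14   where M_14 = det([-5 -5 5; 4 3 5; -5 3 1]) = 340
det = (+1)·(7)·(-12) + (-1)·(-3)·(-481) + (+1)·(3)·(197) + (-1)·(-3)·(340) = 84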